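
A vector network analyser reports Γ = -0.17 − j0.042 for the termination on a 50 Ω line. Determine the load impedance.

Z_L ≈ 35.4 − j3.06 Ω

Z_L = Z_0·(1 + Γ)/(1 − Γ) = 50·(0.83 − j0.042)/(1.17 + j0.042)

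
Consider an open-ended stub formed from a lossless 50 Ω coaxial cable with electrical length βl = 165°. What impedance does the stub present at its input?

Z_in ≈ +j187 Ω

tan(βl) = -0.268
For an open-ended stub, Z_in = −jZ_0·cot(βl) = −jZ_0/tan(βl)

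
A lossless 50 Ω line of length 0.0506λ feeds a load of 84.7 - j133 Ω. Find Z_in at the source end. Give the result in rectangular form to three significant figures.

Z_in ≈ 24.5 − j69.4 Ω

βl = 2π × 0.0506 = 18.2°
tan(βl) = tan(18.2°) = 0.329
Z_in = Z_0·(Z_L + jZ_0·tanβl)/(Z_0 + jZ_L·tanβl)
     = 50·(84.7 − j117)/(93.8 + j27.9)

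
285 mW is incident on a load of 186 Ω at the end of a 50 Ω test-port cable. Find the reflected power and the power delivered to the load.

Γ = (186 − 50)/(186 + 50) = 0.576
|Γ|² = 0.332
P_refl = |Γ|²·P_inc = 94.6 mW, P_del = (1 − |Γ|²)·P_inc = 190 mW

P_reflected ≈ 94.6 mW; P_delivered ≈ 190 mW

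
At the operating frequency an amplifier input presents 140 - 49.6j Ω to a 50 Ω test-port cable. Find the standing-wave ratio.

Γ = (Z_L − Z_0)/(Z_L + Z_0) = (90 − j49.6)/(190 − j49.6)
|Γ| = 103/196 = 0.523
VSWR = (1 + |Γ|)/(1 − |Γ|) = 1.52/0.477

VSWR ≈ 3.2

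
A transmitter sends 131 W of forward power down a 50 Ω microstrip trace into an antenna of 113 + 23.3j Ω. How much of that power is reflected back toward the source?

|Γ| = |(63 + j23.3)/(163 + j23.3)| = 0.408
|Γ|² = 0.166
P_refl = |Γ|²·P_inc = 21.8 W, P_del = (1 − |Γ|²)·P_inc = 109 W

P_reflected ≈ 21.8 W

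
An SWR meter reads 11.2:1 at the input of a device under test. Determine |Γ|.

|Γ| = (S − 1)/(S + 1) = (11.2 − 1)/(11.2 + 1) = 10.2/12.2

|Γ| ≈ 0.836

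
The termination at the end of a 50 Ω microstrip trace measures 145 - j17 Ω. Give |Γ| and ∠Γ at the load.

Γ ≈ 0.493 ∠ -5.16°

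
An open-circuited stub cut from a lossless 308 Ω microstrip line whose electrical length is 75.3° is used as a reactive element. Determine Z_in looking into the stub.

Z_in ≈ −j80.8 Ω

tan(βl) = 3.81
For an open-circuited stub, Z_in = −jZ_0·cot(βl) = −jZ_0/tan(βl)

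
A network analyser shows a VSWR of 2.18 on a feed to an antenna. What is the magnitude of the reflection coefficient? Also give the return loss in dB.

|Γ| = (S − 1)/(S + 1) = (2.18 − 1)/(2.18 + 1) = 1.18/3.18
RL = −20·log₁₀|Γ| = −20·log₁₀(0.371)

|Γ| ≈ 0.371; return loss ≈ 8.61 dB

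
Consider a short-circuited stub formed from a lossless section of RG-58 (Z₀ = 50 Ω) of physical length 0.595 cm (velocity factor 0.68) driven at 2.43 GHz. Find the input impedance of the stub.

Z_in ≈ +j23.9 Ω

λ = v/f = 0.68·c / 2.43 GHz = 0.084 m
βl = 2π·l/λ = 2π × 0.0709 = 25.5°
tan(βl) = 0.477
For a short-circuited stub, Z_in = jZ_0·tan(βl)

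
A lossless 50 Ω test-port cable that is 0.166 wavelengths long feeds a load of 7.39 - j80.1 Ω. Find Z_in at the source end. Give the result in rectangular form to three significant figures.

βl = 2π × 0.166 = 59.8°
tan(βl) = tan(59.8°) = 1.72
Z_in = Z_0·(Z_L + jZ_0·tanβl)/(Z_0 + jZ_L·tanβl)
     = 50·(7.39 + j5.67)/(187 + j12.7)

Z_in ≈ 2.06 + j1.37 Ω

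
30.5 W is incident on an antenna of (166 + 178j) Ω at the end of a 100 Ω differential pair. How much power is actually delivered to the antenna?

P_delivered ≈ 19.8 W

|Γ| = |(66 + j178)/(266 + j178)| = 0.593
|Γ|² = 0.352
P_refl = |Γ|²·P_inc = 10.7 W, P_del = (1 − |Γ|²)·P_inc = 19.8 W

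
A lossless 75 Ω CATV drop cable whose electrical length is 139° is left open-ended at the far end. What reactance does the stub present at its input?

X_in ≈ 86.3 Ω (inductive)

tan(βl) = -0.869
For an open-ended stub, Z_in = −jZ_0·cot(βl) = −jZ_0/tan(βl)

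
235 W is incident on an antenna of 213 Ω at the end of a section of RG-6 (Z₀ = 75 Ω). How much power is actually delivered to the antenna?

P_delivered ≈ 181 W

Γ = (213 − 75)/(213 + 75) = 0.479
|Γ|² = 0.23
P_refl = |Γ|²·P_inc = 54 W, P_del = (1 − |Γ|²)·P_inc = 181 W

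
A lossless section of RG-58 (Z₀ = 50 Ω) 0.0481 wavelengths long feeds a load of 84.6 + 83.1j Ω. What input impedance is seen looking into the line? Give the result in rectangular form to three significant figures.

βl = 2π × 0.0481 = 17.3°
tan(βl) = tan(17.3°) = 0.312
Z_in = Z_0·(Z_L + jZ_0·tanβl)/(Z_0 + jZ_L·tanβl)
     = 50·(84.6 + j98.7)/(24.1 + j26.4)

Z_in ≈ 182 + j5.73 Ω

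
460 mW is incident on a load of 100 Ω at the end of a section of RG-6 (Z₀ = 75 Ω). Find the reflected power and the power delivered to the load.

P_reflected ≈ 9.39 mW; P_delivered ≈ 451 mW

Γ = (100 − 75)/(100 + 75) = 0.143
|Γ|² = 0.0204
P_refl = |Γ|²·P_inc = 9.39 mW, P_del = (1 − |Γ|²)·P_inc = 451 mW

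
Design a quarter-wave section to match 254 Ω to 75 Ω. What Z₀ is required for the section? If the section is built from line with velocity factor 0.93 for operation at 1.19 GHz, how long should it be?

Z_qwt = √(Z_0·R_L) = √(75 × 254) = √19050
λ = 0.93·c/f = 0.234 m, so l = λ/4 = 0.0586 m

Z_qwt ≈ 138 Ω; length ≈ 5.86 cm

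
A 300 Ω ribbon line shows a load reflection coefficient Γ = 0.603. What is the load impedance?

Z_L ≈ 1210 Ω

Z_L = Z_0·(1 + Γ)/(1 − Γ) = 300·(1.6)/(0.397)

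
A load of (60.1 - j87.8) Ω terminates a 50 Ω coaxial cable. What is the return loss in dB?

RL ≈ 4.05 dB

Γ = (10.1 − j87.8)/(110.1 − j87.8), |Γ| = 0.628
RL = −20·log₁₀|Γ| = −20·log₁₀(0.628)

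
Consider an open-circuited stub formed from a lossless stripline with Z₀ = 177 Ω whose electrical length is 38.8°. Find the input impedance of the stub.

tan(βl) = 0.804
For an open-circuited stub, Z_in = −jZ_0·cot(βl) = −jZ_0/tan(βl)

Z_in ≈ −j220 Ω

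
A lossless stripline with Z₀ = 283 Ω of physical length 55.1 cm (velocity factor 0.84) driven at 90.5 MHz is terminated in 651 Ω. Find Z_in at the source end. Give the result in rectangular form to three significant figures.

Z_in ≈ 134 − j76.3 Ω

λ = v/f = 0.84·c / 90.5 MHz = 2.78 m
βl = 2π·l/λ = 2π × 0.198 = 71.2°
tan(βl) = tan(71.2°) = 2.94
Z_in = Z_0·(Z_L + jZ_0·tanβl)/(Z_0 + jZ_L·tanβl)
     = 283·(651 + j833)/(283 + j1920)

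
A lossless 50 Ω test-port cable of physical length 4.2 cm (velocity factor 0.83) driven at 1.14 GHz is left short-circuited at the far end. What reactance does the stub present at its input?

λ = v/f = 0.83·c / 1.14 GHz = 0.218 m
βl = 2π·l/λ = 2π × 0.192 = 69.2°
tan(βl) = 2.64
For a short-circuited stub, Z_in = jZ_0·tan(βl)

X_in ≈ 132 Ω (inductive)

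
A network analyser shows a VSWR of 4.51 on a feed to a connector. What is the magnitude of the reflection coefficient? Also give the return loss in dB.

|Γ| ≈ 0.637; return loss ≈ 3.92 dB

|Γ| = (S − 1)/(S + 1) = (4.51 − 1)/(4.51 + 1) = 3.51/5.51
RL = −20·log₁₀|Γ| = −20·log₁₀(0.637)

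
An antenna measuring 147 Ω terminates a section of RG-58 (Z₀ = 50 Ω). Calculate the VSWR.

VSWR ≈ 2.94

For a purely resistive load, VSWR = R_L/Z_0 or Z_0/R_L (whichever > 1) = 147/50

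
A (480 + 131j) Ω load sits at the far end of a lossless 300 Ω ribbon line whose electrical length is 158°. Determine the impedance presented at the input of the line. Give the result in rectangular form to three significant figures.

tan(βl) = tan(158°) = -0.404
Z_in = Z_0·(Z_L + jZ_0·tanβl)/(Z_0 + jZ_L·tanβl)
     = 300·(480 + j9.79)/(353 − j194)

Z_in ≈ 310 + j179 Ω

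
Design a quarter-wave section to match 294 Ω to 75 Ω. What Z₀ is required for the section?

Z_qwt = √(Z_0·R_L) = √(75 × 294) = √22050

Z_qwt ≈ 148 Ω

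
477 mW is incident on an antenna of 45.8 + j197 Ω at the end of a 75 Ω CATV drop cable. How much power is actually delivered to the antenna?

P_delivered ≈ 123 mW

|Γ| = |(-29.2 + j197)/(120.8 + j197)| = 0.862
|Γ|² = 0.743
P_refl = |Γ|²·P_inc = 354 mW, P_del = (1 − |Γ|²)·P_inc = 123 mW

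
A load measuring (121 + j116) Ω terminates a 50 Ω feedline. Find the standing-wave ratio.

Γ = (Z_L − Z_0)/(Z_L + Z_0) = (71 + j116)/(171 + j116)
|Γ| = 136/207 = 0.658
VSWR = (1 + |Γ|)/(1 − |Γ|) = 1.66/0.342

VSWR ≈ 4.85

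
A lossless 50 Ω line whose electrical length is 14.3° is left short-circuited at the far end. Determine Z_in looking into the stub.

tan(βl) = 0.255
For a short-circuited stub, Z_in = jZ_0·tan(βl)

Z_in ≈ +j12.7 Ω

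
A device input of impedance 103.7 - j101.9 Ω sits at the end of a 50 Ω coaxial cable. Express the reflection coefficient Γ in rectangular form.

Γ = (Z_L − Z_0)/(Z_L + Z_0) = (53.7 − j101.9)/(153.7 − j101.9)

Γ ≈ 0.548 − j0.3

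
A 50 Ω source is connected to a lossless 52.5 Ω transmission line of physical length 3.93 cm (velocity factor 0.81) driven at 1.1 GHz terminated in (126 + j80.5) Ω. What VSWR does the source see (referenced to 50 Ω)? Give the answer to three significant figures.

λ = v/f = 0.81·c / 1.1 GHz = 0.221 m
βl = 2π·l/λ = 2π × 0.178 = 64°
tan(βl) = 2.05
Z_in = Z_0·(Z_L + jZ_0·tanβl)/(Z_0 + jZ_L·tanβl) = 22.7 − j35.5 Ω
Γ_s = (Z_in − Z_s)/(Z_in + Z_s) = (-27.3 − j35.5)/(72.7 − j35.5), |Γ_s| = 0.553
VSWR = (1 + |Γ_s|)/(1 − |Γ_s|)

VSWR ≈ 3.47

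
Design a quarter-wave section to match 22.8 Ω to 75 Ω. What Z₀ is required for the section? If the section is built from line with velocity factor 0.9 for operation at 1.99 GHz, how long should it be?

Z_qwt = √(Z_0·R_L) = √(75 × 22.8) = √1710
λ = 0.9·c/f = 0.136 m, so l = λ/4 = 0.0339 m

Z_qwt ≈ 41.4 Ω; length ≈ 3.39 cm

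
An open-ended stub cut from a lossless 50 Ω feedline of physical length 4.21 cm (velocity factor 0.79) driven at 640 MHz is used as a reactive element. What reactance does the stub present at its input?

λ = v/f = 0.79·c / 640 MHz = 0.37 m
βl = 2π·l/λ = 2π × 0.114 = 40.9°
tan(βl) = 0.867
For an open-ended stub, Z_in = −jZ_0·cot(βl) = −jZ_0/tan(βl)

X_in ≈ -57.7 Ω (capacitive)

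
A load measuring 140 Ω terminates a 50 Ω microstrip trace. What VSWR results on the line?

For a purely resistive load, VSWR = R_L/Z_0 or Z_0/R_L (whichever > 1) = 140/50

VSWR ≈ 2.8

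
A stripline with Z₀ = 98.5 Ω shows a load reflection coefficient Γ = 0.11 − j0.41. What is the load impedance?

Z_L ≈ 84.1 − j84.1 Ω

Z_L = Z_0·(1 + Γ)/(1 − Γ) = 98.5·(1.11 − j0.41)/(0.89 + j0.41)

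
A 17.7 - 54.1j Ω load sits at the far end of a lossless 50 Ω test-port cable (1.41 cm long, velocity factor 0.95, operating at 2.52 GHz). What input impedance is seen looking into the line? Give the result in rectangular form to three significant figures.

Z_in ≈ 7.94 − j3.42 Ω

λ = v/f = 0.95·c / 2.52 GHz = 0.113 m
βl = 2π·l/λ = 2π × 0.125 = 44.9°
tan(βl) = tan(44.9°) = 0.996
Z_in = Z_0·(Z_L + jZ_0·tanβl)/(Z_0 + jZ_L·tanβl)
     = 50·(17.7 − j4.3)/(104 + j17.6)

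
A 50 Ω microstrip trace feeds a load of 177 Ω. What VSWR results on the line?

Γ = (177 − 50)/(177 + 50) = 0.559
VSWR = (1 + 0.559)/(1 − 0.559)

VSWR ≈ 3.54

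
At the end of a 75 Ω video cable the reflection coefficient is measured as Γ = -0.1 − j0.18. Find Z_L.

Z_L ≈ 57.8 − j21.7 Ω

Z_L = Z_0·(1 + Γ)/(1 − Γ) = 75·(0.9 − j0.18)/(1.1 + j0.18)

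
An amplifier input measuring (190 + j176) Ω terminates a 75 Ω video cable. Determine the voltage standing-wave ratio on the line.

VSWR ≈ 4.9

Γ = (Z_L − Z_0)/(Z_L + Z_0) = (115 + j176)/(265 + j176)
|Γ| = 210/318 = 0.661
VSWR = (1 + |Γ|)/(1 − |Γ|) = 1.66/0.339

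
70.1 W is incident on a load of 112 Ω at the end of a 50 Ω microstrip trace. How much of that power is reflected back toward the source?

Γ = (112 − 50)/(112 + 50) = 0.383
|Γ|² = 0.146
P_refl = |Γ|²·P_inc = 10.3 W, P_del = (1 − |Γ|²)·P_inc = 59.8 W

P_reflected ≈ 10.3 W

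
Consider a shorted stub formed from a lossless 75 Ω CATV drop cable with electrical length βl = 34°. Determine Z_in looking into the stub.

tan(βl) = 0.675
For a shorted stub, Z_in = jZ_0·tan(βl)

Z_in ≈ +j50.6 Ω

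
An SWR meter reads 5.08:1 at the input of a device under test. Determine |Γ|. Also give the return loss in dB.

|Γ| = (S − 1)/(S + 1) = (5.08 − 1)/(5.08 + 1) = 4.08/6.08
RL = −20·log₁₀|Γ| = −20·log₁₀(0.671)

|Γ| ≈ 0.671; return loss ≈ 3.46 dB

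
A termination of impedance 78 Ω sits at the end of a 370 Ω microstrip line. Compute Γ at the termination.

Γ = -0.652

Γ = (Z_L − Z_0)/(Z_L + Z_0) = (78 − 370)/(78 + 370) = -292/448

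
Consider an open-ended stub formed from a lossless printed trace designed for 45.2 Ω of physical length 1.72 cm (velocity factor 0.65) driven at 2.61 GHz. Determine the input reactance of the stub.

X_in ≈ -5.65 Ω (capacitive)

λ = v/f = 0.65·c / 2.61 GHz = 0.0747 m
βl = 2π·l/λ = 2π × 0.23 = 82.9°
tan(βl) = 8
For an open-ended stub, Z_in = −jZ_0·cot(βl) = −jZ_0/tan(βl)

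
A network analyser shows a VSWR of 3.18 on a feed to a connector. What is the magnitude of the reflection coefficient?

|Γ| = (S − 1)/(S + 1) = (3.18 − 1)/(3.18 + 1) = 2.18/4.18

|Γ| ≈ 0.522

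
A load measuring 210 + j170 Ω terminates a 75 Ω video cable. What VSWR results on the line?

Γ = (Z_L − Z_0)/(Z_L + Z_0) = (135 + j170)/(285 + j170)
|Γ| = 217/332 = 0.654
VSWR = (1 + |Γ|)/(1 − |Γ|) = 1.65/0.346

VSWR ≈ 4.78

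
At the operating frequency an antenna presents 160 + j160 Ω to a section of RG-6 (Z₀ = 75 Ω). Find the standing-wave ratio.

VSWR ≈ 4.51

Γ = (Z_L − Z_0)/(Z_L + Z_0) = (85 + j160)/(235 + j160)
|Γ| = 181/284 = 0.637
VSWR = (1 + |Γ|)/(1 − |Γ|) = 1.64/0.363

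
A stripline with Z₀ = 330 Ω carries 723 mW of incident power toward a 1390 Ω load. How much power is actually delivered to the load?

Γ = (1390 − 330)/(1390 + 330) = 0.616
|Γ|² = 0.38
P_refl = |Γ|²·P_inc = 275 mW, P_del = (1 − |Γ|²)·P_inc = 448 mW

P_delivered ≈ 448 mW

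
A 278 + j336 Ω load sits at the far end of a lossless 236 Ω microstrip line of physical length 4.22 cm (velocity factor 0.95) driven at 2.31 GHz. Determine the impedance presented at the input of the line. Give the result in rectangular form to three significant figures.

λ = v/f = 0.95·c / 2.31 GHz = 0.123 m
βl = 2π·l/λ = 2π × 0.342 = 123°
tan(βl) = tan(123°) = -1.53
Z_in = Z_0·(Z_L + jZ_0·tanβl)/(Z_0 + jZ_L·tanβl)
     = 236·(278 − j25.5)/(751 − j426)

Z_in ≈ 69.6 + j31.4 Ω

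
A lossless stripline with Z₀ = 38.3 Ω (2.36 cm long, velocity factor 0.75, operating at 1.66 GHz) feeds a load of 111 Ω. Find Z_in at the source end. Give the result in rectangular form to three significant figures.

Z_in ≈ 16.2 − j16.9 Ω

λ = v/f = 0.75·c / 1.66 GHz = 0.136 m
βl = 2π·l/λ = 2π × 0.174 = 62.7°
tan(βl) = tan(62.7°) = 1.94
Z_in = Z_0·(Z_L + jZ_0·tanβl)/(Z_0 + jZ_L·tanβl)
     = 38.3·(111 + j74.1)/(38.3 + j215)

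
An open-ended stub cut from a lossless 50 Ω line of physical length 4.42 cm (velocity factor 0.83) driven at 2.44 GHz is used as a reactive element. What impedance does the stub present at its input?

λ = v/f = 0.83·c / 2.44 GHz = 0.102 m
βl = 2π·l/λ = 2π × 0.433 = 156°
tan(βl) = -0.447
For an open-ended stub, Z_in = −jZ_0·cot(βl) = −jZ_0/tan(βl)

Z_in ≈ +j112 Ω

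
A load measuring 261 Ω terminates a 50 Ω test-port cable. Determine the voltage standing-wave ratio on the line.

VSWR ≈ 5.22

Γ = (261 − 50)/(261 + 50) = 0.678
VSWR = (1 + 0.678)/(1 − 0.678)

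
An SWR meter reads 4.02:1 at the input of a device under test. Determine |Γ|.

|Γ| = (S − 1)/(S + 1) = (4.02 − 1)/(4.02 + 1) = 3.02/5.02

|Γ| ≈ 0.602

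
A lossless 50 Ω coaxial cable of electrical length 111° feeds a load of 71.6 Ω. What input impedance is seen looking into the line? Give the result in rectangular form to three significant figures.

tan(βl) = tan(111°) = -2.61
Z_in = Z_0·(Z_L + jZ_0·tanβl)/(Z_0 + jZ_L·tanβl)
     = 50·(71.6 − j130)/(50 − j187)

Z_in ≈ 37.4 + j9.17 Ω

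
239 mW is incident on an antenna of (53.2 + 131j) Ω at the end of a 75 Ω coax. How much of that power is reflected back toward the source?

P_reflected ≈ 125 mW

|Γ| = |(-21.8 + j131)/(128.2 + j131)| = 0.725
|Γ|² = 0.525
P_refl = |Γ|²·P_inc = 125 mW, P_del = (1 − |Γ|²)·P_inc = 114 mW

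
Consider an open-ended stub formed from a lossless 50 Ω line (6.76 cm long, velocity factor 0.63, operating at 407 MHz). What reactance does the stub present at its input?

X_in ≈ -38.5 Ω (capacitive)

λ = v/f = 0.63·c / 407 MHz = 0.464 m
βl = 2π·l/λ = 2π × 0.146 = 52.4°
tan(βl) = 1.3
For an open-ended stub, Z_in = −jZ_0·cot(βl) = −jZ_0/tan(βl)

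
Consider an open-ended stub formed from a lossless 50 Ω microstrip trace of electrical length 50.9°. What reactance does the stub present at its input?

tan(βl) = 1.23
For an open-ended stub, Z_in = −jZ_0·cot(βl) = −jZ_0/tan(βl)

X_in ≈ -40.6 Ω (capacitive)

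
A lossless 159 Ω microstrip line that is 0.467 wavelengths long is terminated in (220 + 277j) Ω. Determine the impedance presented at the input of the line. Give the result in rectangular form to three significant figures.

βl = 2π × 0.467 = 168°
tan(βl) = tan(168°) = -0.21
Z_in = Z_0·(Z_L + jZ_0·tanβl)/(Z_0 + jZ_L·tanβl)
     = 159·(220 + j244)/(217 − j46.3)

Z_in ≈ 118 + j203 Ω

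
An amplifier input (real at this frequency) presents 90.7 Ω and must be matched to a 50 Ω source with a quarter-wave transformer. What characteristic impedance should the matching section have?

Z_qwt ≈ 67.3 Ω

Z_qwt = √(Z_0·R_L) = √(50 × 90.7) = √4535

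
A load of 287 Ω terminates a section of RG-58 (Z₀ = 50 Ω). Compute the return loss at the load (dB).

RL ≈ 3.06 dB

Γ = (287 − 50)/(287 + 50) = 0.703
RL = −20·log₁₀|Γ| = −20·log₁₀(0.703)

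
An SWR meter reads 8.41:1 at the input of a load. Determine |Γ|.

|Γ| ≈ 0.787

|Γ| = (S − 1)/(S + 1) = (8.41 − 1)/(8.41 + 1) = 7.41/9.41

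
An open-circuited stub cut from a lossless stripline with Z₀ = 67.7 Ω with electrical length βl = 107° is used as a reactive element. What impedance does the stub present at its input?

tan(βl) = -3.27
For an open-circuited stub, Z_in = −jZ_0·cot(βl) = −jZ_0/tan(βl)

Z_in ≈ +j20.7 Ω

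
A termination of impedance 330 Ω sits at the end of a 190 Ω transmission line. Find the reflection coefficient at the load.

Γ = (Z_L − Z_0)/(Z_L + Z_0) = (330 − 190)/(330 + 190) = 140/520

Γ = 0.269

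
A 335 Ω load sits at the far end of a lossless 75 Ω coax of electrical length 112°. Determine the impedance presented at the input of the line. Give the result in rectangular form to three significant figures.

Z_in ≈ 19.4 + j28.5 Ω

tan(βl) = tan(112°) = -2.48
Z_in = Z_0·(Z_L + jZ_0·tanβl)/(Z_0 + jZ_L·tanβl)
     = 75·(335 − j186)/(75 − j829)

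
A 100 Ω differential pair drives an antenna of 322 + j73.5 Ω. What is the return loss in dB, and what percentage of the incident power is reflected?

Γ = (222 + j73.5)/(422 + j73.5), |Γ| = 0.546
RL = −20·log₁₀(0.546) = 5.26 dB
P_refl/P_inc = |Γ|² = 0.298

RL ≈ 5.26 dB; 29.8% of incident power reflected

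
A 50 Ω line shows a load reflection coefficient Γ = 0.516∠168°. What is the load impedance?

Z_L = Z_0·(1 + Γ)/(1 − Γ) = 50·(0.495 + j0.107)/(1.5 − j0.107)

Z_L ≈ 16.1 + j4.71 Ω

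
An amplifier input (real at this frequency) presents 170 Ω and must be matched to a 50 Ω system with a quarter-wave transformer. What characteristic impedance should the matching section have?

Z_qwt = √(Z_0·R_L) = √(50 × 170) = √8500

Z_qwt ≈ 92.2 Ω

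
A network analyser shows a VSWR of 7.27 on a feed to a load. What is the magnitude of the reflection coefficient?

|Γ| ≈ 0.758

|Γ| = (S − 1)/(S + 1) = (7.27 − 1)/(7.27 + 1) = 6.27/8.27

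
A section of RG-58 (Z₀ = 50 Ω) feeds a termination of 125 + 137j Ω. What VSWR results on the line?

Γ = (Z_L − Z_0)/(Z_L + Z_0) = (75 + j137)/(175 + j137)
|Γ| = 156/222 = 0.703
VSWR = (1 + |Γ|)/(1 − |Γ|) = 1.7/0.297

VSWR ≈ 5.73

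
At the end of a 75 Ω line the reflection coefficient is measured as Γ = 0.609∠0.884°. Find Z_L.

Z_L ≈ 308 + j9.21 Ω

Z_L = Z_0·(1 + Γ)/(1 − Γ) = 75·(1.61 + j0.0094)/(0.391 − j0.0094)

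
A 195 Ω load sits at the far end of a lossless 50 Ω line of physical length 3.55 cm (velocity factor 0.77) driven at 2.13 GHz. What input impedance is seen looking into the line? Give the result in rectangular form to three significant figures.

λ = v/f = 0.77·c / 2.13 GHz = 0.108 m
βl = 2π·l/λ = 2π × 0.327 = 118°
tan(βl) = tan(118°) = -1.89
Z_in = Z_0·(Z_L + jZ_0·tanβl)/(Z_0 + jZ_L·tanβl)
     = 50·(195 − j94.7)/(50 − j369)

Z_in ≈ 16.1 + j24.2 Ω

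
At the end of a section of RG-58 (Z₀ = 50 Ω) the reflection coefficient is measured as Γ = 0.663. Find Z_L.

Z_L ≈ 247 Ω

Z_L = Z_0·(1 + Γ)/(1 − Γ) = 50·(1.66)/(0.337)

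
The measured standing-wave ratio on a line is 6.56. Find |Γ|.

|Γ| = (S − 1)/(S + 1) = (6.56 − 1)/(6.56 + 1) = 5.56/7.56

|Γ| ≈ 0.735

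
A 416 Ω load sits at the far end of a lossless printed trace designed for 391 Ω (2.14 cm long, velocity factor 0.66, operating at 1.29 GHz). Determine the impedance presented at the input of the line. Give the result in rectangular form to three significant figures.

Z_in ≈ 386 − j23.5 Ω

λ = v/f = 0.66·c / 1.29 GHz = 0.153 m
βl = 2π·l/λ = 2π × 0.139 = 50.2°
tan(βl) = tan(50.2°) = 1.2
Z_in = Z_0·(Z_L + jZ_0·tanβl)/(Z_0 + jZ_L·tanβl)
     = 391·(416 + j469)/(391 + j499)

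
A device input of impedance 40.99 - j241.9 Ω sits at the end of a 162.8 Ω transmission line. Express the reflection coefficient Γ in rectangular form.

Γ ≈ 0.337 − j0.787

Γ = (Z_L − Z_0)/(Z_L + Z_0) = (-121.8 − j241.9)/(203.8 − j241.9)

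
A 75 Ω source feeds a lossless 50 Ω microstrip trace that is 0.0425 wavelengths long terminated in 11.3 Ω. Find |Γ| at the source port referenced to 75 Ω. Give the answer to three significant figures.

|Γ| ≈ 0.729

βl = 2π × 0.0425 = 15.3°
tan(βl) = 0.274
Z_in = Z_0·(Z_L + jZ_0·tanβl)/(Z_0 + jZ_L·tanβl) = 12.1 + j12.9 Ω
Γ_s = (Z_in − Z_s)/(Z_in + Z_s) = (-62.9 + j12.9)/(87.1 + j12.9), |Γ_s| = 0.729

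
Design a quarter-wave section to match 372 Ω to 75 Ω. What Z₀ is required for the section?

Z_qwt ≈ 167 Ω

Z_qwt = √(Z_0·R_L) = √(75 × 372) = √27900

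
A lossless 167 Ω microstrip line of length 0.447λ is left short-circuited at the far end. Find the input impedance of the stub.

βl = 2π × 0.447 = 161°
tan(βl) = -0.346
For a short-circuited stub, Z_in = jZ_0·tan(βl)

Z_in ≈ −j57.8 Ω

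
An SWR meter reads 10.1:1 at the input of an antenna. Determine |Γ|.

|Γ| = (S − 1)/(S + 1) = (10.1 − 1)/(10.1 + 1) = 9.1/11.1

|Γ| ≈ 0.82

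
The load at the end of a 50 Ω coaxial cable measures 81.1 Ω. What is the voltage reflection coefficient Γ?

Γ = (Z_L − Z_0)/(Z_L + Z_0) = (81.1 − 50)/(81.1 + 50) = 31.1/131.1

Γ = 0.237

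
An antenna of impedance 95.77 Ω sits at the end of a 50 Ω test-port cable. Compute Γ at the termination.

Γ = 0.314

Γ = (Z_L − Z_0)/(Z_L + Z_0) = (95.77 − 50)/(95.77 + 50) = 45.77/145.8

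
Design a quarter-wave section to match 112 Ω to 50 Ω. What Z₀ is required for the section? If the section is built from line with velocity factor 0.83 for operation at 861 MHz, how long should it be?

Z_qwt = √(Z_0·R_L) = √(50 × 112) = √5600
λ = 0.83·c/f = 0.289 m, so l = λ/4 = 0.0723 m

Z_qwt ≈ 74.8 Ω; length ≈ 7.23 cm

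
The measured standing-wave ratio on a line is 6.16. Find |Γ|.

|Γ| ≈ 0.721

|Γ| = (S − 1)/(S + 1) = (6.16 − 1)/(6.16 + 1) = 5.16/7.16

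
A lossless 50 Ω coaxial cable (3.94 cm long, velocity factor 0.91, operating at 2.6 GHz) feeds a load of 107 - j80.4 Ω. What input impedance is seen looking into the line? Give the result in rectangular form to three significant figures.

Z_in ≈ 43.4 + j62.4 Ω

λ = v/f = 0.91·c / 2.6 GHz = 0.105 m
βl = 2π·l/λ = 2π × 0.375 = 135°
tan(βl) = tan(135°) = -0.997
Z_in = Z_0·(Z_L + jZ_0·tanβl)/(Z_0 + jZ_L·tanβl)
     = 50·(107 − j130)/(-30.2 − j107)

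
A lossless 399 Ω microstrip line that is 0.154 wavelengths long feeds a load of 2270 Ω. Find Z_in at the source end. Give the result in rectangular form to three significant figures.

βl = 2π × 0.154 = 55.4°
tan(βl) = tan(55.4°) = 1.45
Z_in = Z_0·(Z_L + jZ_0·tanβl)/(Z_0 + jZ_L·tanβl)
     = 399·(2270 + j579)/(399 + j3300)

Z_in ≈ 102 − j263 Ω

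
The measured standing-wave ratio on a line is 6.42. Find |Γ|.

|Γ| ≈ 0.73

|Γ| = (S − 1)/(S + 1) = (6.42 − 1)/(6.42 + 1) = 5.42/7.42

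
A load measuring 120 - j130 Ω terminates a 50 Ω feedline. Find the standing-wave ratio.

VSWR ≈ 5.45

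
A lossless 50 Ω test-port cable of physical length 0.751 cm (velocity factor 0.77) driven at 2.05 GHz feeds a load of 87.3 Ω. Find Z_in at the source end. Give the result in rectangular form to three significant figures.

Z_in ≈ 65.2 − j28.4 Ω

λ = v/f = 0.77·c / 2.05 GHz = 0.113 m
βl = 2π·l/λ = 2π × 0.0666 = 24°
tan(βl) = tan(24°) = 0.445
Z_in = Z_0·(Z_L + jZ_0·tanβl)/(Z_0 + jZ_L·tanβl)
     = 50·(87.3 + j22.3)/(50 + j38.9)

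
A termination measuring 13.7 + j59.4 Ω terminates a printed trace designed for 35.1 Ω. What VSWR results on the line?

VSWR ≈ 10.2

Γ = (Z_L − Z_0)/(Z_L + Z_0) = (-21.4 + j59.4)/(48.8 + j59.4)
|Γ| = 63.1/76.9 = 0.821
VSWR = (1 + |Γ|)/(1 − |Γ|) = 1.82/0.179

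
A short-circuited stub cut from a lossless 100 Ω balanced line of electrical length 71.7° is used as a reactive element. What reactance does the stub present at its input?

X_in ≈ 302 Ω (inductive)

tan(βl) = 3.02
For a short-circuited stub, Z_in = jZ_0·tan(βl)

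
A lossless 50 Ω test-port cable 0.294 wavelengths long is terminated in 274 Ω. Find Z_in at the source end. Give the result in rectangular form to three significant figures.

βl = 2π × 0.294 = 106°
tan(βl) = tan(106°) = -3.52
Z_in = Z_0·(Z_L + jZ_0·tanβl)/(Z_0 + jZ_L·tanβl)
     = 50·(274 − j176)/(50 − j966)

Z_in ≈ 9.83 + j13.7 Ω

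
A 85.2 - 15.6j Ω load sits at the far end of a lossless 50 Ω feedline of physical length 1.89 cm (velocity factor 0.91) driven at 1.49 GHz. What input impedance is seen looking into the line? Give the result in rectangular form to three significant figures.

λ = v/f = 0.91·c / 1.49 GHz = 0.183 m
βl = 2π·l/λ = 2π × 0.103 = 37.1°
tan(βl) = tan(37.1°) = 0.757
Z_in = Z_0·(Z_L + jZ_0·tanβl)/(Z_0 + jZ_L·tanβl)
     = 50·(85.2 + j22.3)/(61.8 + j64.5)

Z_in ≈ 42 − j25.8 Ω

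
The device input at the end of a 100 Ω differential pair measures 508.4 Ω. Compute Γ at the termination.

Γ = (Z_L − Z_0)/(Z_L + Z_0) = (508.4 − 100)/(508.4 + 100) = 408.4/608.4

Γ = 0.671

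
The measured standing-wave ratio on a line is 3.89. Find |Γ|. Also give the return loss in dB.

|Γ| = (S − 1)/(S + 1) = (3.89 − 1)/(3.89 + 1) = 2.89/4.89
RL = −20·log₁₀|Γ| = −20·log₁₀(0.591)

|Γ| ≈ 0.591; return loss ≈ 4.57 dB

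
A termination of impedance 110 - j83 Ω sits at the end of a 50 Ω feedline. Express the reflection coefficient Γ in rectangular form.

Γ ≈ 0.508 − j0.255

Γ = (Z_L − Z_0)/(Z_L + Z_0) = (60 − j83)/(160 − j83)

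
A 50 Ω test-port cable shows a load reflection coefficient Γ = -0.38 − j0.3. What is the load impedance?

Z_L = Z_0·(1 + Γ)/(1 − Γ) = 50·(0.62 − j0.3)/(1.38 + j0.3)

Z_L ≈ 19.2 − j15 Ω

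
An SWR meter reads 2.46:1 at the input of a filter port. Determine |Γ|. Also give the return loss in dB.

|Γ| ≈ 0.422; return loss ≈ 7.49 dB

|Γ| = (S − 1)/(S + 1) = (2.46 − 1)/(2.46 + 1) = 1.46/3.46
RL = −20·log₁₀|Γ| = −20·log₁₀(0.422)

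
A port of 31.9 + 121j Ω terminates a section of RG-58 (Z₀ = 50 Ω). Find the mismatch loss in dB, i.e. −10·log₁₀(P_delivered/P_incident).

Γ = (-18.1 + j121)/(81.9 + j121), |Γ| = 0.837
|Γ|² = 0.701, so P_del/P_inc = 1 − |Γ|² = 0.299
ML = −10·log₁₀(1 − |Γ|²)

mismatch loss ≈ 5.25 dB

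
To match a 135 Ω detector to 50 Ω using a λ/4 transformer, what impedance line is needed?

Z_qwt = √(Z_0·R_L) = √(50 × 135) = √6750

Z_qwt ≈ 82.2 Ω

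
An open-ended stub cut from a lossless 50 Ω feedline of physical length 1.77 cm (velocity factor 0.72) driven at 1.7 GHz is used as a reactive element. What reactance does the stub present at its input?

X_in ≈ -41.7 Ω (capacitive)

λ = v/f = 0.72·c / 1.7 GHz = 0.127 m
βl = 2π·l/λ = 2π × 0.139 = 50.2°
tan(βl) = 1.2
For an open-ended stub, Z_in = −jZ_0·cot(βl) = −jZ_0/tan(βl)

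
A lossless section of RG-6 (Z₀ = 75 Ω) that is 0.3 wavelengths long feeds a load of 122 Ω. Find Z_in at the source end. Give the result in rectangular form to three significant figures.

βl = 2π × 0.3 = 108°
tan(βl) = tan(108°) = -3.08
Z_in = Z_0·(Z_L + jZ_0·tanβl)/(Z_0 + jZ_L·tanβl)
     = 75·(122 − j231)/(75 − j375)

Z_in ≈ 49 + j14.6 Ω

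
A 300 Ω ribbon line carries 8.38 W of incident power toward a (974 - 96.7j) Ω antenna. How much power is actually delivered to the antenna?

|Γ| = |(674 − j96.7)/(1274 − j96.7)| = 0.533
|Γ|² = 0.284
P_refl = |Γ|²·P_inc = 2.38 W, P_del = (1 − |Γ|²)·P_inc = 6 W

P_delivered ≈ 6 W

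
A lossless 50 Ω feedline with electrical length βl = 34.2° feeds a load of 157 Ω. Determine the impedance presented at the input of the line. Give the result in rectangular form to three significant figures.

tan(βl) = tan(34.2°) = 0.68
Z_in = Z_0·(Z_L + jZ_0·tanβl)/(Z_0 + jZ_L·tanβl)
     = 50·(157 + j34)/(50 + j107)

Z_in ≈ 41.3 − j54.2 Ω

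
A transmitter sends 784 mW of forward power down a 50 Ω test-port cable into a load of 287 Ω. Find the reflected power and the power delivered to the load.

P_reflected ≈ 388 mW; P_delivered ≈ 396 mW

Γ = (287 − 50)/(287 + 50) = 0.703
|Γ|² = 0.495
P_refl = |Γ|²·P_inc = 388 mW, P_del = (1 − |Γ|²)·P_inc = 396 mW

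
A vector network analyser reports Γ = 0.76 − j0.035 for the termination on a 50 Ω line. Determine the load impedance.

Z_L ≈ 358 − j59.5 Ω

Z_L = Z_0·(1 + Γ)/(1 − Γ) = 50·(1.76 − j0.035)/(0.24 + j0.035)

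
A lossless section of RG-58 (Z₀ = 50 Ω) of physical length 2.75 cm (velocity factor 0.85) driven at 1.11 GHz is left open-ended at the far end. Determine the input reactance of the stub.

X_in ≈ -53.4 Ω (capacitive)

λ = v/f = 0.85·c / 1.11 GHz = 0.23 m
βl = 2π·l/λ = 2π × 0.12 = 43.1°
tan(βl) = 0.936
For an open-ended stub, Z_in = −jZ_0·cot(βl) = −jZ_0/tan(βl)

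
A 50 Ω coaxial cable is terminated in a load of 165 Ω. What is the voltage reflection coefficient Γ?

Γ = (Z_L − Z_0)/(Z_L + Z_0) = (165 − 50)/(165 + 50) = 115/215

Γ = 0.535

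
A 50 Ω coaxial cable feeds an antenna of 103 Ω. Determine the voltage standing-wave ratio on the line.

Γ = (103 − 50)/(103 + 50) = 0.346
VSWR = (1 + 0.346)/(1 − 0.346)

VSWR ≈ 2.06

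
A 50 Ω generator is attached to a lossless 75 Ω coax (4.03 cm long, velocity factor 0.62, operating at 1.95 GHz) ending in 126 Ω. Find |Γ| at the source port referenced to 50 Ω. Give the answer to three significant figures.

λ = v/f = 0.62·c / 1.95 GHz = 0.0954 m
βl = 2π·l/λ = 2π × 0.423 = 152°
tan(βl) = -0.529
Z_in = Z_0·(Z_L + jZ_0·tanβl)/(Z_0 + jZ_L·tanβl) = 90.1 + j40.4 Ω
Γ_s = (Z_in − Z_s)/(Z_in + Z_s) = (40.1 + j40.4)/(140 + j40.4), |Γ_s| = 0.39

|Γ| ≈ 0.39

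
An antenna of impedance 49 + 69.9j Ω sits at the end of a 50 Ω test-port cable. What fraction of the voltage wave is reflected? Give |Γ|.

Γ = (Z_L − Z_0)/(Z_L + Z_0) = (-1 + j69.9)/(99 + j69.9)
|Γ| = 69.9/121

|Γ| ≈ 0.577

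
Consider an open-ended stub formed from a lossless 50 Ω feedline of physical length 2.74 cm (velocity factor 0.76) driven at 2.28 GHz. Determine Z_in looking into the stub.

λ = v/f = 0.76·c / 2.28 GHz = 0.1 m
βl = 2π·l/λ = 2π × 0.274 = 98.6°
tan(βl) = -6.58
For an open-ended stub, Z_in = −jZ_0·cot(βl) = −jZ_0/tan(βl)

Z_in ≈ +j7.6 Ω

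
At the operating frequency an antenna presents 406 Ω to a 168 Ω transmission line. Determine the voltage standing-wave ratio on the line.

VSWR ≈ 2.42

Γ = (406 − 168)/(406 + 168) = 0.415
VSWR = (1 + 0.415)/(1 − 0.415)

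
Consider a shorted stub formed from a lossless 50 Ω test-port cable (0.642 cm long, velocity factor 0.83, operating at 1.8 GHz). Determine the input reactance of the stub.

X_in ≈ 15 Ω (inductive)

λ = v/f = 0.83·c / 1.8 GHz = 0.138 m
βl = 2π·l/λ = 2π × 0.0464 = 16.7°
tan(βl) = 0.3
For a shorted stub, Z_in = jZ_0·tan(βl)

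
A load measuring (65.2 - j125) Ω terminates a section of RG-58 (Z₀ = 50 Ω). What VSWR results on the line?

VSWR ≈ 6.71

Γ = (Z_L − Z_0)/(Z_L + Z_0) = (15.2 − j125)/(115.2 − j125)
|Γ| = 126/170 = 0.741
VSWR = (1 + |Γ|)/(1 − |Γ|) = 1.74/0.259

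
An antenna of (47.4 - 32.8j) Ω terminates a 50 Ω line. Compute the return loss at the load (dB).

Γ = (-2.6 − j32.8)/(97.4 − j32.8), |Γ| = 0.32
RL = −20·log₁₀|Γ| = −20·log₁₀(0.32)

RL ≈ 9.89 dB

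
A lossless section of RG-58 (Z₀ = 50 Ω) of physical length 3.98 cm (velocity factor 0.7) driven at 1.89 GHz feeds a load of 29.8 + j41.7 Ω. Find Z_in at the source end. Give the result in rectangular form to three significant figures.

Z_in ≈ 16.1 − j4.06 Ω

λ = v/f = 0.7·c / 1.89 GHz = 0.111 m
βl = 2π·l/λ = 2π × 0.358 = 129°
tan(βl) = tan(129°) = -1.24
Z_in = Z_0·(Z_L + jZ_0·tanβl)/(Z_0 + jZ_L·tanβl)
     = 50·(29.8 − j20.2)/(102 − j36.9)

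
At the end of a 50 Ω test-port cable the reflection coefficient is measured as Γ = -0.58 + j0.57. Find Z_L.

Z_L = Z_0·(1 + Γ)/(1 − Γ) = 50·(0.42 + j0.57)/(1.58 − j0.57)

Z_L ≈ 6 + j20.2 Ω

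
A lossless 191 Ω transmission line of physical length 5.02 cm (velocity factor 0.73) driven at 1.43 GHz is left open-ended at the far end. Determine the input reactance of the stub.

λ = v/f = 0.73·c / 1.43 GHz = 0.153 m
βl = 2π·l/λ = 2π × 0.328 = 118°
tan(βl) = -1.88
For an open-ended stub, Z_in = −jZ_0·cot(βl) = −jZ_0/tan(βl)

X_in ≈ 102 Ω (inductive)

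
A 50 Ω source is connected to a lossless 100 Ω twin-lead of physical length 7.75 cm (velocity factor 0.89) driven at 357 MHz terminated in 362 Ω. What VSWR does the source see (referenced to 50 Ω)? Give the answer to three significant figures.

VSWR ≈ 5.35

λ = v/f = 0.89·c / 357 MHz = 0.748 m
βl = 2π·l/λ = 2π × 0.104 = 37.3°
tan(βl) = 0.762
Z_in = Z_0·(Z_L + jZ_0·tanβl)/(Z_0 + jZ_L·tanβl) = 66.5 − j107 Ω
Γ_s = (Z_in − Z_s)/(Z_in + Z_s) = (16.5 − j107)/(116 − j107), |Γ_s| = 0.685
VSWR = (1 + |Γ_s|)/(1 − |Γ_s|)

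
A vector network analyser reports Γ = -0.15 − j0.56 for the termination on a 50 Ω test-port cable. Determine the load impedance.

Z_L = Z_0·(1 + Γ)/(1 − Γ) = 50·(0.85 − j0.56)/(1.15 + j0.56)

Z_L ≈ 20.3 − j34.2 Ω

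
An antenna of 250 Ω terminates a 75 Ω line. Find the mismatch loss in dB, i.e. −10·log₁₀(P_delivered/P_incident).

mismatch loss ≈ 1.49 dB

Γ = (250 − 75)/(250 + 75) = 0.538
|Γ|² = 0.29, so P_del/P_inc = 1 − |Γ|² = 0.71
ML = −10·log₁₀(1 − |Γ|²)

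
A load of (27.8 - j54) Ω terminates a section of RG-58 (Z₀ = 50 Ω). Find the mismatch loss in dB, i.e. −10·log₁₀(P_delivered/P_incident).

Γ = (-22.2 − j54)/(77.8 − j54), |Γ| = 0.617
|Γ|² = 0.38, so P_del/P_inc = 1 − |Γ|² = 0.62
ML = −10·log₁₀(1 − |Γ|²)

mismatch loss ≈ 2.08 dB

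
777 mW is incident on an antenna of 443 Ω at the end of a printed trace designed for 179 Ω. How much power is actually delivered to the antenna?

Γ = (443 − 179)/(443 + 179) = 0.424
|Γ|² = 0.18
P_refl = |Γ|²·P_inc = 140 mW, P_del = (1 − |Γ|²)·P_inc = 637 mW

P_delivered ≈ 637 mW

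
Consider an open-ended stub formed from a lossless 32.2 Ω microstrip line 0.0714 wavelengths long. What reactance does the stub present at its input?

βl = 2π × 0.0714 = 25.7°
tan(βl) = 0.481
For an open-ended stub, Z_in = −jZ_0·cot(βl) = −jZ_0/tan(βl)

X_in ≈ -66.9 Ω (capacitive)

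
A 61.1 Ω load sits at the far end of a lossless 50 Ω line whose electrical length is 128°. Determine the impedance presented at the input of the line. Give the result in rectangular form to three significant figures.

tan(βl) = tan(128°) = -1.28
Z_in = Z_0·(Z_L + jZ_0·tanβl)/(Z_0 + jZ_L·tanβl)
     = 50·(61.1 − j64)/(50 − j78.2)

Z_in ≈ 46.8 + j9.16 Ω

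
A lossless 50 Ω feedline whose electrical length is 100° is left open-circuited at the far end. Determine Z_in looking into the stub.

Z_in ≈ +j8.82 Ω

tan(βl) = -5.67
For an open-circuited stub, Z_in = −jZ_0·cot(βl) = −jZ_0/tan(βl)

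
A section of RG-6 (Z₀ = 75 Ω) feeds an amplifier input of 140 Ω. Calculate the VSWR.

Γ = (140 − 75)/(140 + 75) = 0.302
VSWR = (1 + 0.302)/(1 − 0.302)

VSWR ≈ 1.87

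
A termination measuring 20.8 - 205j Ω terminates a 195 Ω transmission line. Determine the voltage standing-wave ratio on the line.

VSWR ≈ 19.8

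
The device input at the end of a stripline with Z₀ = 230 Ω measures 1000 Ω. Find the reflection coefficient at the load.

Γ = 0.626

Γ = (Z_L − Z_0)/(Z_L + Z_0) = (1000 − 230)/(1000 + 230) = 770/1230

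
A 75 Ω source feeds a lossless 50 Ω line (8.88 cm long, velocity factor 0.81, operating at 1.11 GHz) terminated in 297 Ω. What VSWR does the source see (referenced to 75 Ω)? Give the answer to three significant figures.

λ = v/f = 0.81·c / 1.11 GHz = 0.219 m
βl = 2π·l/λ = 2π × 0.406 = 146°
tan(βl) = -0.674
Z_in = Z_0·(Z_L + jZ_0·tanβl)/(Z_0 + jZ_L·tanβl) = 25.4 + j67.9 Ω
Γ_s = (Z_in − Z_s)/(Z_in + Z_s) = (-49.6 + j67.9)/(100 + j67.9), |Γ_s| = 0.694
VSWR = (1 + |Γ_s|)/(1 − |Γ_s|)

VSWR ≈ 5.53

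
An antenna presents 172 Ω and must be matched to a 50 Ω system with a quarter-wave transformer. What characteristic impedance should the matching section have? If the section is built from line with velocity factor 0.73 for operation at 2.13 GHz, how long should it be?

Z_qwt ≈ 92.7 Ω; length ≈ 2.57 cm

Z_qwt = √(Z_0·R_L) = √(50 × 172) = √8600
λ = 0.73·c/f = 0.103 m, so l = λ/4 = 0.0257 m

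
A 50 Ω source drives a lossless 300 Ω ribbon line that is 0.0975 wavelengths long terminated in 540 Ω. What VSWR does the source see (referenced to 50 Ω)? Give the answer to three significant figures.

VSWR ≈ 8.37

βl = 2π × 0.0975 = 35.1°
tan(βl) = 0.703
Z_in = Z_0·(Z_L + jZ_0·tanβl)/(Z_0 + jZ_L·tanβl) = 310 − j182 Ω
Γ_s = (Z_in − Z_s)/(Z_in + Z_s) = (260 − j182)/(360 − j182), |Γ_s| = 0.787
VSWR = (1 + |Γ_s|)/(1 − |Γ_s|)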